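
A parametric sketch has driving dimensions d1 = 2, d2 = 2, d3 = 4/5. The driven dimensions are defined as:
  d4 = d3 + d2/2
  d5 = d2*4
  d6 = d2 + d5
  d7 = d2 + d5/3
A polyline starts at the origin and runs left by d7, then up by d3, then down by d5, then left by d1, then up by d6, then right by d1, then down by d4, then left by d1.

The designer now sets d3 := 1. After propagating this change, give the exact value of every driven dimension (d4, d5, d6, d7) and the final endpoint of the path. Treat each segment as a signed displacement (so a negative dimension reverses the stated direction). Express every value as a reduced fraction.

Apply edit: d3 := 1
  d4 = d3 + d2/2 = 2
  d5 = d2*4 = 8
  d6 = d2 + d5 = 10
  d7 = d2 + d5/3 = 14/3
Walk from origin (0, 0):
  seg 1: left by d7 = 14/3 → (-14/3, 0)
  seg 2: up by d3 = 1 → (-14/3, 1)
  seg 3: down by d5 = 8 → (-14/3, -7)
  seg 4: left by d1 = 2 → (-20/3, -7)
  seg 5: up by d6 = 10 → (-20/3, 3)
  seg 6: right by d1 = 2 → (-14/3, 3)
  seg 7: down by d4 = 2 → (-14/3, 1)
  seg 8: left by d1 = 2 → (-20/3, 1)

d4 = 2
d5 = 8
d6 = 10
d7 = 14/3
endpoint = (-20/3, 1)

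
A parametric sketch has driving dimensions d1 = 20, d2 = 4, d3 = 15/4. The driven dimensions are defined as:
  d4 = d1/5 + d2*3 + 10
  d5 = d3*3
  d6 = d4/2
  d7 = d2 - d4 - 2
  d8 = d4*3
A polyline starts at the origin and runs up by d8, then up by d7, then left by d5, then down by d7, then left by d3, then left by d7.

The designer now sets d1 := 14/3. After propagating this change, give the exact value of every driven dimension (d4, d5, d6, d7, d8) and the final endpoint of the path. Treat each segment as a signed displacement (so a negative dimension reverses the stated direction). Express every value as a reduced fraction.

Apply edit: d1 := 14/3
  d4 = d1/5 + d2*3 + 10 = 344/15
  d5 = d3*3 = 45/4
  d6 = d4/2 = 172/15
  d7 = d2 - d4 - 2 = -314/15
  d8 = d4*3 = 344/5
Walk from origin (0, 0):
  seg 1: up by d8 = 344/5 → (0, 344/5)
  seg 2: up by d7 = -314/15 → (0, 718/15)
  seg 3: left by d5 = 45/4 → (-45/4, 718/15)
  seg 4: down by d7 = -314/15 → (-45/4, 344/5)
  seg 5: left by d3 = 15/4 → (-15, 344/5)
  seg 6: left by d7 = -314/15 → (89/15, 344/5)

d4 = 344/15
d5 = 45/4
d6 = 172/15
d7 = -314/15
d8 = 344/5
endpoint = (89/15, 344/5)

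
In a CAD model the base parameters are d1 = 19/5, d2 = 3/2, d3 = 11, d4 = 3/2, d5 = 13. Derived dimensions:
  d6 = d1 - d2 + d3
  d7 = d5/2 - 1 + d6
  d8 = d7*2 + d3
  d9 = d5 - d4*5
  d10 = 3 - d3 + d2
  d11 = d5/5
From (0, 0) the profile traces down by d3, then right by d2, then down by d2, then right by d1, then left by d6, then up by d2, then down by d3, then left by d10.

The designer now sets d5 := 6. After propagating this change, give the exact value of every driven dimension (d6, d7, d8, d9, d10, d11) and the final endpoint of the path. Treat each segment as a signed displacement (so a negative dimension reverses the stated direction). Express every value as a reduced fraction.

d6 = 133/10
d7 = 153/10
d8 = 208/5
d9 = -3/2
d10 = -13/2
d11 = 6/5
endpoint = (-3/2, -22)

Apply edit: d5 := 6
  d6 = d1 - d2 + d3 = 133/10
  d7 = d5/2 - 1 + d6 = 153/10
  d8 = d7*2 + d3 = 208/5
  d9 = d5 - d4*5 = -3/2
  d10 = 3 - d3 + d2 = -13/2
  d11 = d5/5 = 6/5
Walk from origin (0, 0):
  seg 1: down by d3 = 11 → (0, -11)
  seg 2: right by d2 = 3/2 → (3/2, -11)
  seg 3: down by d2 = 3/2 → (3/2, -25/2)
  seg 4: right by d1 = 19/5 → (53/10, -25/2)
  seg 5: left by d6 = 133/10 → (-8, -25/2)
  seg 6: up by d2 = 3/2 → (-8, -11)
  seg 7: down by d3 = 11 → (-8, -22)
  seg 8: left by d10 = -13/2 → (-3/2, -22)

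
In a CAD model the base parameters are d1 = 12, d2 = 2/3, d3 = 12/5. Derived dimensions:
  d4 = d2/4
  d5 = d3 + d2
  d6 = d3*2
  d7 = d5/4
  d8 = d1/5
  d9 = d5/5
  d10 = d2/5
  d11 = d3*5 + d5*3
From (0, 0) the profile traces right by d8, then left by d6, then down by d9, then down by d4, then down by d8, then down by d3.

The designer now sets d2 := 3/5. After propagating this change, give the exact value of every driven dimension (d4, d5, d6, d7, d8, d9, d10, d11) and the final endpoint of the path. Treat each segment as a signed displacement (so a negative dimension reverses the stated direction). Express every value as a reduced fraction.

Apply edit: d2 := 3/5
  d4 = d2/4 = 3/20
  d5 = d3 + d2 = 3
  d6 = d3*2 = 24/5
  d7 = d5/4 = 3/4
  d8 = d1/5 = 12/5
  d9 = d5/5 = 3/5
  d10 = d2/5 = 3/25
  d11 = d3*5 + d5*3 = 21
Walk from origin (0, 0):
  seg 1: right by d8 = 12/5 → (12/5, 0)
  seg 2: left by d6 = 24/5 → (-12/5, 0)
  seg 3: down by d9 = 3/5 → (-12/5, -3/5)
  seg 4: down by d4 = 3/20 → (-12/5, -3/4)
  seg 5: down by d8 = 12/5 → (-12/5, -63/20)
  seg 6: down by d3 = 12/5 → (-12/5, -111/20)

d4 = 3/20
d5 = 3
d6 = 24/5
d7 = 3/4
d8 = 12/5
d9 = 3/5
d10 = 3/25
d11 = 21
endpoint = (-12/5, -111/20)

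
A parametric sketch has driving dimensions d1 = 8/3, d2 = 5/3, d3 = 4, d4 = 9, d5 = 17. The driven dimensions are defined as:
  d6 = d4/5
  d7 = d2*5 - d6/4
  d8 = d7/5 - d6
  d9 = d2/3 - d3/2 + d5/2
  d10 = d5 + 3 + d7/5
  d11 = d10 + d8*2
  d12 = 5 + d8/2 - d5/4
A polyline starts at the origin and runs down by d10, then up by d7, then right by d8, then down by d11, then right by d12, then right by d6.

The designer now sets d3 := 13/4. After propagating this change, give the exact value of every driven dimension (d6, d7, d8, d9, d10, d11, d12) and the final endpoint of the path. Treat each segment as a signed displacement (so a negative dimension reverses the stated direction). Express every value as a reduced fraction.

Apply edit: d3 := 13/4
  d6 = d4/5 = 9/5
  d7 = d2*5 - d6/4 = 473/60
  d8 = d7/5 - d6 = -67/300
  d9 = d2/3 - d3/2 + d5/2 = 535/72
  d10 = d5 + 3 + d7/5 = 6473/300
  d11 = d10 + d8*2 = 2113/100
  d12 = 5 + d8/2 - d5/4 = 383/600
Walk from origin (0, 0):
  seg 1: down by d10 = 6473/300 → (0, -6473/300)
  seg 2: up by d7 = 473/60 → (0, -1027/75)
  seg 3: right by d8 = -67/300 → (-67/300, -1027/75)
  seg 4: down by d11 = 2113/100 → (-67/300, -10447/300)
  seg 5: right by d12 = 383/600 → (83/200, -10447/300)
  seg 6: right by d6 = 9/5 → (443/200, -10447/300)

d6 = 9/5
d7 = 473/60
d8 = -67/300
d9 = 535/72
d10 = 6473/300
d11 = 2113/100
d12 = 383/600
endpoint = (443/200, -10447/300)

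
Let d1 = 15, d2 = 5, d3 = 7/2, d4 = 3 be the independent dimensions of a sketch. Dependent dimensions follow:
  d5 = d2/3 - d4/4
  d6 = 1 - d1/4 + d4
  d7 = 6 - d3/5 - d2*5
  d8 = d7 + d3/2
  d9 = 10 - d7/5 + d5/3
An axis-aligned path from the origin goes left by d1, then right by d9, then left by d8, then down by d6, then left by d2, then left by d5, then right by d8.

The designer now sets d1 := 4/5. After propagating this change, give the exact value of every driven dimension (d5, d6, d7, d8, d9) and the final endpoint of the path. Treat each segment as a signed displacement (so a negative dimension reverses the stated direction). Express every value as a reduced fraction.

Apply edit: d1 := 4/5
  d5 = d2/3 - d4/4 = 11/12
  d6 = 1 - d1/4 + d4 = 19/5
  d7 = 6 - d3/5 - d2*5 = -197/10
  d8 = d7 + d3/2 = -359/20
  d9 = 10 - d7/5 + d5/3 = 12821/900
Walk from origin (0, 0):
  seg 1: left by d1 = 4/5 → (-4/5, 0)
  seg 2: right by d9 = 12821/900 → (12101/900, 0)
  seg 3: left by d8 = -359/20 → (7064/225, 0)
  seg 4: down by d6 = 19/5 → (7064/225, -19/5)
  seg 5: left by d2 = 5 → (5939/225, -19/5)
  seg 6: left by d5 = 11/12 → (22931/900, -19/5)
  seg 7: right by d8 = -359/20 → (1694/225, -19/5)

d5 = 11/12
d6 = 19/5
d7 = -197/10
d8 = -359/20
d9 = 12821/900
endpoint = (1694/225, -19/5)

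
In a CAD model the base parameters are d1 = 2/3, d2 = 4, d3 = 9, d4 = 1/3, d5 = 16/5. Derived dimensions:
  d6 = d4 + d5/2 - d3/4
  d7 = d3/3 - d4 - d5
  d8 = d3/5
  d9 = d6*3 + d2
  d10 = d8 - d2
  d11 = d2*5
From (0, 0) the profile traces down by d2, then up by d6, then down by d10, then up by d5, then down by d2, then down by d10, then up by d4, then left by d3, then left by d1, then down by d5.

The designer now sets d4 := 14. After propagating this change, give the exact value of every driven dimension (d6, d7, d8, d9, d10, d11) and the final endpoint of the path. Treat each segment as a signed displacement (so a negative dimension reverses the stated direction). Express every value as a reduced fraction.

d6 = 267/20
d7 = -71/5
d8 = 9/5
d9 = 881/20
d10 = -11/5
d11 = 20
endpoint = (-29/3, 95/4)

Apply edit: d4 := 14
  d6 = d4 + d5/2 - d3/4 = 267/20
  d7 = d3/3 - d4 - d5 = -71/5
  d8 = d3/5 = 9/5
  d9 = d6*3 + d2 = 881/20
  d10 = d8 - d2 = -11/5
  d11 = d2*5 = 20
Walk from origin (0, 0):
  seg 1: down by d2 = 4 → (0, -4)
  seg 2: up by d6 = 267/20 → (0, 187/20)
  seg 3: down by d10 = -11/5 → (0, 231/20)
  seg 4: up by d5 = 16/5 → (0, 59/4)
  seg 5: down by d2 = 4 → (0, 43/4)
  seg 6: down by d10 = -11/5 → (0, 259/20)
  seg 7: up by d4 = 14 → (0, 539/20)
  seg 8: left by d3 = 9 → (-9, 539/20)
  seg 9: left by d1 = 2/3 → (-29/3, 539/20)
  seg 10: down by d5 = 16/5 → (-29/3, 95/4)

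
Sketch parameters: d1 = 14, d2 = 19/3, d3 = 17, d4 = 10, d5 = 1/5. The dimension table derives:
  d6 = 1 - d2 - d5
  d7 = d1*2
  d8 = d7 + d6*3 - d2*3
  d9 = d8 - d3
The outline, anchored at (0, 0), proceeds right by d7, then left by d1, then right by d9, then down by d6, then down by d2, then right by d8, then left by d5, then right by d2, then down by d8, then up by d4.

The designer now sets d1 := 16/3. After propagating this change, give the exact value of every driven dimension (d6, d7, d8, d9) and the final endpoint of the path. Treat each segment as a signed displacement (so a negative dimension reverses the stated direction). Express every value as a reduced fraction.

d6 = -83/15
d7 = 32/3
d8 = -374/15
d9 = -629/15
endpoint = (-277/5, 512/15)

Apply edit: d1 := 16/3
  d6 = 1 - d2 - d5 = -83/15
  d7 = d1*2 = 32/3
  d8 = d7 + d6*3 - d2*3 = -374/15
  d9 = d8 - d3 = -629/15
Walk from origin (0, 0):
  seg 1: right by d7 = 32/3 → (32/3, 0)
  seg 2: left by d1 = 16/3 → (16/3, 0)
  seg 3: right by d9 = -629/15 → (-183/5, 0)
  seg 4: down by d6 = -83/15 → (-183/5, 83/15)
  seg 5: down by d2 = 19/3 → (-183/5, -4/5)
  seg 6: right by d8 = -374/15 → (-923/15, -4/5)
  seg 7: left by d5 = 1/5 → (-926/15, -4/5)
  seg 8: right by d2 = 19/3 → (-277/5, -4/5)
  seg 9: down by d8 = -374/15 → (-277/5, 362/15)
  seg 10: up by d4 = 10 → (-277/5, 512/15)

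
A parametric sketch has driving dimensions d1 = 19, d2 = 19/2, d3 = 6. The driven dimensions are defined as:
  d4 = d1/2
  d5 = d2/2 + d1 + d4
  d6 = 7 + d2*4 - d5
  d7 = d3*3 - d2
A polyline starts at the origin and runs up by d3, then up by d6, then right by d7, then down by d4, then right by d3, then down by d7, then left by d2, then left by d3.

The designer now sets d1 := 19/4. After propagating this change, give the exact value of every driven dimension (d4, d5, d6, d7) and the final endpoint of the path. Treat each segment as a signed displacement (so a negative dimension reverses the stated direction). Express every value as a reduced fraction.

Apply edit: d1 := 19/4
  d4 = d1/2 = 19/8
  d5 = d2/2 + d1 + d4 = 95/8
  d6 = 7 + d2*4 - d5 = 265/8
  d7 = d3*3 - d2 = 17/2
Walk from origin (0, 0):
  seg 1: up by d3 = 6 → (0, 6)
  seg 2: up by d6 = 265/8 → (0, 313/8)
  seg 3: right by d7 = 17/2 → (17/2, 313/8)
  seg 4: down by d4 = 19/8 → (17/2, 147/4)
  seg 5: right by d3 = 6 → (29/2, 147/4)
  seg 6: down by d7 = 17/2 → (29/2, 113/4)
  seg 7: left by d2 = 19/2 → (5, 113/4)
  seg 8: left by d3 = 6 → (-1, 113/4)

d4 = 19/8
d5 = 95/8
d6 = 265/8
d7 = 17/2
endpoint = (-1, 113/4)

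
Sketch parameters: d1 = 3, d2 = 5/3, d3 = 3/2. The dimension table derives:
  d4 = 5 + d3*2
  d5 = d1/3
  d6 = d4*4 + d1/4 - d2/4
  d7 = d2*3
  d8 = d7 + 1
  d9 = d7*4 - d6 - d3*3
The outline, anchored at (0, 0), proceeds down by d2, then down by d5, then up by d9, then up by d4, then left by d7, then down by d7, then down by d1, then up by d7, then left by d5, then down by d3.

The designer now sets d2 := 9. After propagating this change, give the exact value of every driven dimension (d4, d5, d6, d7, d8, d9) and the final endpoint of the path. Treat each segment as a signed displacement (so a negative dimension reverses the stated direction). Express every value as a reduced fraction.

Apply edit: d2 := 9
  d4 = 5 + d3*2 = 8
  d5 = d1/3 = 1
  d6 = d4*4 + d1/4 - d2/4 = 61/2
  d7 = d2*3 = 27
  d8 = d7 + 1 = 28
  d9 = d7*4 - d6 - d3*3 = 73
Walk from origin (0, 0):
  seg 1: down by d2 = 9 → (0, -9)
  seg 2: down by d5 = 1 → (0, -10)
  seg 3: up by d9 = 73 → (0, 63)
  seg 4: up by d4 = 8 → (0, 71)
  seg 5: left by d7 = 27 → (-27, 71)
  seg 6: down by d7 = 27 → (-27, 44)
  seg 7: down by d1 = 3 → (-27, 41)
  seg 8: up by d7 = 27 → (-27, 68)
  seg 9: left by d5 = 1 → (-28, 68)
  seg 10: down by d3 = 3/2 → (-28, 133/2)

d4 = 8
d5 = 1
d6 = 61/2
d7 = 27
d8 = 28
d9 = 73
endpoint = (-28, 133/2)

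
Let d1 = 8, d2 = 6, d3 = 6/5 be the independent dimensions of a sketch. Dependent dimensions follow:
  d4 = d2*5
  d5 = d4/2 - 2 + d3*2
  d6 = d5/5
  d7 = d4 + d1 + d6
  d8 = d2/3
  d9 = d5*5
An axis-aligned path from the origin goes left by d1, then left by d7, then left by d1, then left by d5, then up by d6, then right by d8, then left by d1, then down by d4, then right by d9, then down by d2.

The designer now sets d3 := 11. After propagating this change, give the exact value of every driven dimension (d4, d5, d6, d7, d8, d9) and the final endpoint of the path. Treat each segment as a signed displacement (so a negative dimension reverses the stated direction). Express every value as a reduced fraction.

Apply edit: d3 := 11
  d4 = d2*5 = 30
  d5 = d4/2 - 2 + d3*2 = 35
  d6 = d5/5 = 7
  d7 = d4 + d1 + d6 = 45
  d8 = d2/3 = 2
  d9 = d5*5 = 175
Walk from origin (0, 0):
  seg 1: left by d1 = 8 → (-8, 0)
  seg 2: left by d7 = 45 → (-53, 0)
  seg 3: left by d1 = 8 → (-61, 0)
  seg 4: left by d5 = 35 → (-96, 0)
  seg 5: up by d6 = 7 → (-96, 7)
  seg 6: right by d8 = 2 → (-94, 7)
  seg 7: left by d1 = 8 → (-102, 7)
  seg 8: down by d4 = 30 → (-102, -23)
  seg 9: right by d9 = 175 → (73, -23)
  seg 10: down by d2 = 6 → (73, -29)

d4 = 30
d5 = 35
d6 = 7
d7 = 45
d8 = 2
d9 = 175
endpoint = (73, -29)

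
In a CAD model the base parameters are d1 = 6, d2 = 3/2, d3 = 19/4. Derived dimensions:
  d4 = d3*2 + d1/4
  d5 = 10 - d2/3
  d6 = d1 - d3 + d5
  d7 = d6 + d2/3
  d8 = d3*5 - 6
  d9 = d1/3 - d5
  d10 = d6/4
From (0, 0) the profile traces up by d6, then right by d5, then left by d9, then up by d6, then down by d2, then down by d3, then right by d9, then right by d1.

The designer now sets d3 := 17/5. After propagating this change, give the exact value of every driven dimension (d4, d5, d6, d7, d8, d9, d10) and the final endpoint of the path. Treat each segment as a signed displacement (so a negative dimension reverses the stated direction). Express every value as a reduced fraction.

Apply edit: d3 := 17/5
  d4 = d3*2 + d1/4 = 83/10
  d5 = 10 - d2/3 = 19/2
  d6 = d1 - d3 + d5 = 121/10
  d7 = d6 + d2/3 = 63/5
  d8 = d3*5 - 6 = 11
  d9 = d1/3 - d5 = -15/2
  d10 = d6/4 = 121/40
Walk from origin (0, 0):
  seg 1: up by d6 = 121/10 → (0, 121/10)
  seg 2: right by d5 = 19/2 → (19/2, 121/10)
  seg 3: left by d9 = -15/2 → (17, 121/10)
  seg 4: up by d6 = 121/10 → (17, 121/5)
  seg 5: down by d2 = 3/2 → (17, 227/10)
  seg 6: down by d3 = 17/5 → (17, 193/10)
  seg 7: right by d9 = -15/2 → (19/2, 193/10)
  seg 8: right by d1 = 6 → (31/2, 193/10)

d4 = 83/10
d5 = 19/2
d6 = 121/10
d7 = 63/5
d8 = 11
d9 = -15/2
d10 = 121/40
endpoint = (31/2, 193/10)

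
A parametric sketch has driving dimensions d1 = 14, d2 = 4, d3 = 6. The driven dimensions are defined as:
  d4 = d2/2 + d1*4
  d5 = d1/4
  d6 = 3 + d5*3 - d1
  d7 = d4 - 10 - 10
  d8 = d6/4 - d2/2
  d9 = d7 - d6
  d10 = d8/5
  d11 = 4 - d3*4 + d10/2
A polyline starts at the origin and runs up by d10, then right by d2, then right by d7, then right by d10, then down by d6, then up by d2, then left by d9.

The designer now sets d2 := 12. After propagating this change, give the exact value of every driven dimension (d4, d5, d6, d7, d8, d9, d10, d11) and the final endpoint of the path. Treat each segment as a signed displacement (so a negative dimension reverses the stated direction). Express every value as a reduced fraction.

d4 = 62
d5 = 7/2
d6 = -1/2
d7 = 42
d8 = -49/8
d9 = 85/2
d10 = -49/40
d11 = -1649/80
endpoint = (411/40, 451/40)

Apply edit: d2 := 12
  d4 = d2/2 + d1*4 = 62
  d5 = d1/4 = 7/2
  d6 = 3 + d5*3 - d1 = -1/2
  d7 = d4 - 10 - 10 = 42
  d8 = d6/4 - d2/2 = -49/8
  d9 = d7 - d6 = 85/2
  d10 = d8/5 = -49/40
  d11 = 4 - d3*4 + d10/2 = -1649/80
Walk from origin (0, 0):
  seg 1: up by d10 = -49/40 → (0, -49/40)
  seg 2: right by d2 = 12 → (12, -49/40)
  seg 3: right by d7 = 42 → (54, -49/40)
  seg 4: right by d10 = -49/40 → (2111/40, -49/40)
  seg 5: down by d6 = -1/2 → (2111/40, -29/40)
  seg 6: up by d2 = 12 → (2111/40, 451/40)
  seg 7: left by d9 = 85/2 → (411/40, 451/40)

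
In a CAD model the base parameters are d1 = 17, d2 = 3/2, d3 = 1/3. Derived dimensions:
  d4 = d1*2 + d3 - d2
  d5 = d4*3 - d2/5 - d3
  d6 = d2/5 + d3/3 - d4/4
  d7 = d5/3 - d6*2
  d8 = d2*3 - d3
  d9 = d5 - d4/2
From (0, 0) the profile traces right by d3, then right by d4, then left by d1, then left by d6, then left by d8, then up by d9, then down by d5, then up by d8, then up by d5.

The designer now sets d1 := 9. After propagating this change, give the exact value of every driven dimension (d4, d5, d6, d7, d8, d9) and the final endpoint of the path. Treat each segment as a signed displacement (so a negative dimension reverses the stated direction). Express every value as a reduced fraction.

d4 = 101/6
d5 = 748/15
d6 = -1367/360
d7 = 1453/60
d8 = 25/6
d9 = 829/20
endpoint = (2807/360, 2737/60)

Apply edit: d1 := 9
  d4 = d1*2 + d3 - d2 = 101/6
  d5 = d4*3 - d2/5 - d3 = 748/15
  d6 = d2/5 + d3/3 - d4/4 = -1367/360
  d7 = d5/3 - d6*2 = 1453/60
  d8 = d2*3 - d3 = 25/6
  d9 = d5 - d4/2 = 829/20
Walk from origin (0, 0):
  seg 1: right by d3 = 1/3 → (1/3, 0)
  seg 2: right by d4 = 101/6 → (103/6, 0)
  seg 3: left by d1 = 9 → (49/6, 0)
  seg 4: left by d6 = -1367/360 → (4307/360, 0)
  seg 5: left by d8 = 25/6 → (2807/360, 0)
  seg 6: up by d9 = 829/20 → (2807/360, 829/20)
  seg 7: down by d5 = 748/15 → (2807/360, -101/12)
  seg 8: up by d8 = 25/6 → (2807/360, -17/4)
  seg 9: up by d5 = 748/15 → (2807/360, 2737/60)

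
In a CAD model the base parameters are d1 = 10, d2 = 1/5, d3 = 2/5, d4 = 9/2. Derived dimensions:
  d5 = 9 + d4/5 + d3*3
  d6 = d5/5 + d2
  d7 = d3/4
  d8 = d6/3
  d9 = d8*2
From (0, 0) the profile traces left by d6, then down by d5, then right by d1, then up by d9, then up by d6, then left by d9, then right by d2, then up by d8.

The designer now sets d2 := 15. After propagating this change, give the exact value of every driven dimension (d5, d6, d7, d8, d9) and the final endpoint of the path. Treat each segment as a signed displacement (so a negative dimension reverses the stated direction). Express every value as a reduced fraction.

d5 = 111/10
d6 = 861/50
d7 = 1/10
d8 = 287/50
d9 = 287/25
endpoint = (-37/10, 1167/50)

Apply edit: d2 := 15
  d5 = 9 + d4/5 + d3*3 = 111/10
  d6 = d5/5 + d2 = 861/50
  d7 = d3/4 = 1/10
  d8 = d6/3 = 287/50
  d9 = d8*2 = 287/25
Walk from origin (0, 0):
  seg 1: left by d6 = 861/50 → (-861/50, 0)
  seg 2: down by d5 = 111/10 → (-861/50, -111/10)
  seg 3: right by d1 = 10 → (-361/50, -111/10)
  seg 4: up by d9 = 287/25 → (-361/50, 19/50)
  seg 5: up by d6 = 861/50 → (-361/50, 88/5)
  seg 6: left by d9 = 287/25 → (-187/10, 88/5)
  seg 7: right by d2 = 15 → (-37/10, 88/5)
  seg 8: up by d8 = 287/50 → (-37/10, 1167/50)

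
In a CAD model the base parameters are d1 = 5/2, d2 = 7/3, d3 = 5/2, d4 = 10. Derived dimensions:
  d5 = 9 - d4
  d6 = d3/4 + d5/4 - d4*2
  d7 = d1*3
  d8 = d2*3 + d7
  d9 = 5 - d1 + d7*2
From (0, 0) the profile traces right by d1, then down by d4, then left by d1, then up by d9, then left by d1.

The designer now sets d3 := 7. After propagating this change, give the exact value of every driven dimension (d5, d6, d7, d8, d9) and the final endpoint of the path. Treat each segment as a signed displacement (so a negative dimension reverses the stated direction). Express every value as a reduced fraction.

Apply edit: d3 := 7
  d5 = 9 - d4 = -1
  d6 = d3/4 + d5/4 - d4*2 = -37/2
  d7 = d1*3 = 15/2
  d8 = d2*3 + d7 = 29/2
  d9 = 5 - d1 + d7*2 = 35/2
Walk from origin (0, 0):
  seg 1: right by d1 = 5/2 → (5/2, 0)
  seg 2: down by d4 = 10 → (5/2, -10)
  seg 3: left by d1 = 5/2 → (0, -10)
  seg 4: up by d9 = 35/2 → (0, 15/2)
  seg 5: left by d1 = 5/2 → (-5/2, 15/2)

d5 = -1
d6 = -37/2
d7 = 15/2
d8 = 29/2
d9 = 35/2
endpoint = (-5/2, 15/2)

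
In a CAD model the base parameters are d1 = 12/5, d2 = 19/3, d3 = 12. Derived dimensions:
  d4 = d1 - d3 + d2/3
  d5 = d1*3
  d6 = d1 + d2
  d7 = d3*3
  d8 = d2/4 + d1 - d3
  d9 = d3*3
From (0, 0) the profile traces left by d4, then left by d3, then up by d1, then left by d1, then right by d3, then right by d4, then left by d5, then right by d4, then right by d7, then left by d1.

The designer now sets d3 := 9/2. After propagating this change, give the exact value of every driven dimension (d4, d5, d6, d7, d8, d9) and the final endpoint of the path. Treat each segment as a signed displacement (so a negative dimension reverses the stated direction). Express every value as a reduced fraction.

Apply edit: d3 := 9/2
  d4 = d1 - d3 + d2/3 = 1/90
  d5 = d1*3 = 36/5
  d6 = d1 + d2 = 131/15
  d7 = d3*3 = 27/2
  d8 = d2/4 + d1 - d3 = -31/60
  d9 = d3*3 = 27/2
Walk from origin (0, 0):
  seg 1: left by d4 = 1/90 → (-1/90, 0)
  seg 2: left by d3 = 9/2 → (-203/45, 0)
  seg 3: up by d1 = 12/5 → (-203/45, 12/5)
  seg 4: left by d1 = 12/5 → (-311/45, 12/5)
  seg 5: right by d3 = 9/2 → (-217/90, 12/5)
  seg 6: right by d4 = 1/90 → (-12/5, 12/5)
  seg 7: left by d5 = 36/5 → (-48/5, 12/5)
  seg 8: right by d4 = 1/90 → (-863/90, 12/5)
  seg 9: right by d7 = 27/2 → (176/45, 12/5)
  seg 10: left by d1 = 12/5 → (68/45, 12/5)

d4 = 1/90
d5 = 36/5
d6 = 131/15
d7 = 27/2
d8 = -31/60
d9 = 27/2
endpoint = (68/45, 12/5)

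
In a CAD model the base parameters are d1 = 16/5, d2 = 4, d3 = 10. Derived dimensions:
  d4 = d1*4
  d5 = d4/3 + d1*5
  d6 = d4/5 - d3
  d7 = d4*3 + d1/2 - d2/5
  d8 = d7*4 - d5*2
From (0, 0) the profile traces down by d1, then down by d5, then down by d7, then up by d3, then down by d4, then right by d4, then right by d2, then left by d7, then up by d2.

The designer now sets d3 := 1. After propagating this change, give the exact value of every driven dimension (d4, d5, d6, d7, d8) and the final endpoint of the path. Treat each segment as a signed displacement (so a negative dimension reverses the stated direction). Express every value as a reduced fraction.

Apply edit: d3 := 1
  d4 = d1*4 = 64/5
  d5 = d4/3 + d1*5 = 304/15
  d6 = d4/5 - d3 = 39/25
  d7 = d4*3 + d1/2 - d2/5 = 196/5
  d8 = d7*4 - d5*2 = 1744/15
Walk from origin (0, 0):
  seg 1: down by d1 = 16/5 → (0, -16/5)
  seg 2: down by d5 = 304/15 → (0, -352/15)
  seg 3: down by d7 = 196/5 → (0, -188/3)
  seg 4: up by d3 = 1 → (0, -185/3)
  seg 5: down by d4 = 64/5 → (0, -1117/15)
  seg 6: right by d4 = 64/5 → (64/5, -1117/15)
  seg 7: right by d2 = 4 → (84/5, -1117/15)
  seg 8: left by d7 = 196/5 → (-112/5, -1117/15)
  seg 9: up by d2 = 4 → (-112/5, -1057/15)

d4 = 64/5
d5 = 304/15
d6 = 39/25
d7 = 196/5
d8 = 1744/15
endpoint = (-112/5, -1057/15)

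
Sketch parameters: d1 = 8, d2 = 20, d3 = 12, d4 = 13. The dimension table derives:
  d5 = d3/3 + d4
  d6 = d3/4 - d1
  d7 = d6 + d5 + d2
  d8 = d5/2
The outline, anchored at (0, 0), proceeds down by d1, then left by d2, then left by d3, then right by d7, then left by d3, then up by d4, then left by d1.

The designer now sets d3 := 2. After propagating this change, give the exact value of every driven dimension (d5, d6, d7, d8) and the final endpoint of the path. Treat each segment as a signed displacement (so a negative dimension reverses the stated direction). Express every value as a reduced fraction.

Apply edit: d3 := 2
  d5 = d3/3 + d4 = 41/3
  d6 = d3/4 - d1 = -15/2
  d7 = d6 + d5 + d2 = 157/6
  d8 = d5/2 = 41/6
Walk from origin (0, 0):
  seg 1: down by d1 = 8 → (0, -8)
  seg 2: left by d2 = 20 → (-20, -8)
  seg 3: left by d3 = 2 → (-22, -8)
  seg 4: right by d7 = 157/6 → (25/6, -8)
  seg 5: left by d3 = 2 → (13/6, -8)
  seg 6: up by d4 = 13 → (13/6, 5)
  seg 7: left by d1 = 8 → (-35/6, 5)

d5 = 41/3
d6 = -15/2
d7 = 157/6
d8 = 41/6
endpoint = (-35/6, 5)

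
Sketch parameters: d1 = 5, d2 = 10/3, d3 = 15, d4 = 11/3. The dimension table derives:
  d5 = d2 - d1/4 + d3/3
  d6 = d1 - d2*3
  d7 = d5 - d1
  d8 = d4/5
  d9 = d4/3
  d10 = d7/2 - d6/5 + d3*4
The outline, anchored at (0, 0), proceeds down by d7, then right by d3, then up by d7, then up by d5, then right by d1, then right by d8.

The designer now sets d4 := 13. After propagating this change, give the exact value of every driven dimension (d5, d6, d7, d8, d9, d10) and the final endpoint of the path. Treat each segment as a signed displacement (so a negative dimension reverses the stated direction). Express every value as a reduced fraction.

d5 = 85/12
d6 = -5
d7 = 25/12
d8 = 13/5
d9 = 13/3
d10 = 1489/24
endpoint = (113/5, 85/12)

Apply edit: d4 := 13
  d5 = d2 - d1/4 + d3/3 = 85/12
  d6 = d1 - d2*3 = -5
  d7 = d5 - d1 = 25/12
  d8 = d4/5 = 13/5
  d9 = d4/3 = 13/3
  d10 = d7/2 - d6/5 + d3*4 = 1489/24
Walk from origin (0, 0):
  seg 1: down by d7 = 25/12 → (0, -25/12)
  seg 2: right by d3 = 15 → (15, -25/12)
  seg 3: up by d7 = 25/12 → (15, 0)
  seg 4: up by d5 = 85/12 → (15, 85/12)
  seg 5: right by d1 = 5 → (20, 85/12)
  seg 6: right by d8 = 13/5 → (113/5, 85/12)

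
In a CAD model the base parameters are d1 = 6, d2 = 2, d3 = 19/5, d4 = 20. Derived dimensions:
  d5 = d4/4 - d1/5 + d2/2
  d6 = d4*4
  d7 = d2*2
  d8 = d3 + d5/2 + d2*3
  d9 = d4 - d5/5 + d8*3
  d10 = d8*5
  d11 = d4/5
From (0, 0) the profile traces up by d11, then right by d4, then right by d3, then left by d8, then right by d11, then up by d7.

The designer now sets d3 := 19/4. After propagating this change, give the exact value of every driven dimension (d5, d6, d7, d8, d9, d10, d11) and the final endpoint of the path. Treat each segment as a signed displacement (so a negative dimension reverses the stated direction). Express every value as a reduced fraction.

d5 = 24/5
d6 = 80
d7 = 4
d8 = 263/20
d9 = 5849/100
d10 = 263/4
d11 = 4
endpoint = (78/5, 8)

Apply edit: d3 := 19/4
  d5 = d4/4 - d1/5 + d2/2 = 24/5
  d6 = d4*4 = 80
  d7 = d2*2 = 4
  d8 = d3 + d5/2 + d2*3 = 263/20
  d9 = d4 - d5/5 + d8*3 = 5849/100
  d10 = d8*5 = 263/4
  d11 = d4/5 = 4
Walk from origin (0, 0):
  seg 1: up by d11 = 4 → (0, 4)
  seg 2: right by d4 = 20 → (20, 4)
  seg 3: right by d3 = 19/4 → (99/4, 4)
  seg 4: left by d8 = 263/20 → (58/5, 4)
  seg 5: right by d11 = 4 → (78/5, 4)
  seg 6: up by d7 = 4 → (78/5, 8)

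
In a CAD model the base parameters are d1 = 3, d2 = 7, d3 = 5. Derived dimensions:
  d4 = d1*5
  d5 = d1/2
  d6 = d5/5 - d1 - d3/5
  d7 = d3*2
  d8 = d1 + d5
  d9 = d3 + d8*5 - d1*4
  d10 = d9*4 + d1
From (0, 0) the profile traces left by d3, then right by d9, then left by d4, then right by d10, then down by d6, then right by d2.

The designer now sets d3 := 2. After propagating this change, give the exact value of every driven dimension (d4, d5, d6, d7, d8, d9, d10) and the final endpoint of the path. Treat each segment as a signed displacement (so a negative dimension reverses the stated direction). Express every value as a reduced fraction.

Apply edit: d3 := 2
  d4 = d1*5 = 15
  d5 = d1/2 = 3/2
  d6 = d5/5 - d1 - d3/5 = -31/10
  d7 = d3*2 = 4
  d8 = d1 + d5 = 9/2
  d9 = d3 + d8*5 - d1*4 = 25/2
  d10 = d9*4 + d1 = 53
Walk from origin (0, 0):
  seg 1: left by d3 = 2 → (-2, 0)
  seg 2: right by d9 = 25/2 → (21/2, 0)
  seg 3: left by d4 = 15 → (-9/2, 0)
  seg 4: right by d10 = 53 → (97/2, 0)
  seg 5: down by d6 = -31/10 → (97/2, 31/10)
  seg 6: right by d2 = 7 → (111/2, 31/10)

d4 = 15
d5 = 3/2
d6 = -31/10
d7 = 4
d8 = 9/2
d9 = 25/2
d10 = 53
endpoint = (111/2, 31/10)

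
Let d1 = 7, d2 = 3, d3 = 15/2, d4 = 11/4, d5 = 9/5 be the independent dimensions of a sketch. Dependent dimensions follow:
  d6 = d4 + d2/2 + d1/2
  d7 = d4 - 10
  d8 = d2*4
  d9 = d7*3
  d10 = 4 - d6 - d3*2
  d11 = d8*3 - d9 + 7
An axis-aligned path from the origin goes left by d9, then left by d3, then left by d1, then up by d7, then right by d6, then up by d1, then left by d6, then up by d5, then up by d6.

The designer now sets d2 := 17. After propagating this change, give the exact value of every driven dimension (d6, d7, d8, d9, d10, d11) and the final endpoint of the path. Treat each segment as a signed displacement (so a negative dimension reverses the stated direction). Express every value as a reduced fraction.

Apply edit: d2 := 17
  d6 = d4 + d2/2 + d1/2 = 59/4
  d7 = d4 - 10 = -29/4
  d8 = d2*4 = 68
  d9 = d7*3 = -87/4
  d10 = 4 - d6 - d3*2 = -103/4
  d11 = d8*3 - d9 + 7 = 931/4
Walk from origin (0, 0):
  seg 1: left by d9 = -87/4 → (87/4, 0)
  seg 2: left by d3 = 15/2 → (57/4, 0)
  seg 3: left by d1 = 7 → (29/4, 0)
  seg 4: up by d7 = -29/4 → (29/4, -29/4)
  seg 5: right by d6 = 59/4 → (22, -29/4)
  seg 6: up by d1 = 7 → (22, -1/4)
  seg 7: left by d6 = 59/4 → (29/4, -1/4)
  seg 8: up by d5 = 9/5 → (29/4, 31/20)
  seg 9: up by d6 = 59/4 → (29/4, 163/10)

d6 = 59/4
d7 = -29/4
d8 = 68
d9 = -87/4
d10 = -103/4
d11 = 931/4
endpoint = (29/4, 163/10)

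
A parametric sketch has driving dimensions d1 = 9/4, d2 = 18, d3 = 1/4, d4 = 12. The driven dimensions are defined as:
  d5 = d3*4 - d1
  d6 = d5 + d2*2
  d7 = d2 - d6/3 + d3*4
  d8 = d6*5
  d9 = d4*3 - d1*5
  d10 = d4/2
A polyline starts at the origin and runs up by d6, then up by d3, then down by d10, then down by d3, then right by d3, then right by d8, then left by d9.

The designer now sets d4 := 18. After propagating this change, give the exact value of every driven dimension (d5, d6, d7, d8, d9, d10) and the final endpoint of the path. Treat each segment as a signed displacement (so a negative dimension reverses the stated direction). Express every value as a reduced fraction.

d5 = -5/4
d6 = 139/4
d7 = 89/12
d8 = 695/4
d9 = 171/4
d10 = 9
endpoint = (525/4, 103/4)

Apply edit: d4 := 18
  d5 = d3*4 - d1 = -5/4
  d6 = d5 + d2*2 = 139/4
  d7 = d2 - d6/3 + d3*4 = 89/12
  d8 = d6*5 = 695/4
  d9 = d4*3 - d1*5 = 171/4
  d10 = d4/2 = 9
Walk from origin (0, 0):
  seg 1: up by d6 = 139/4 → (0, 139/4)
  seg 2: up by d3 = 1/4 → (0, 35)
  seg 3: down by d10 = 9 → (0, 26)
  seg 4: down by d3 = 1/4 → (0, 103/4)
  seg 5: right by d3 = 1/4 → (1/4, 103/4)
  seg 6: right by d8 = 695/4 → (174, 103/4)
  seg 7: left by d9 = 171/4 → (525/4, 103/4)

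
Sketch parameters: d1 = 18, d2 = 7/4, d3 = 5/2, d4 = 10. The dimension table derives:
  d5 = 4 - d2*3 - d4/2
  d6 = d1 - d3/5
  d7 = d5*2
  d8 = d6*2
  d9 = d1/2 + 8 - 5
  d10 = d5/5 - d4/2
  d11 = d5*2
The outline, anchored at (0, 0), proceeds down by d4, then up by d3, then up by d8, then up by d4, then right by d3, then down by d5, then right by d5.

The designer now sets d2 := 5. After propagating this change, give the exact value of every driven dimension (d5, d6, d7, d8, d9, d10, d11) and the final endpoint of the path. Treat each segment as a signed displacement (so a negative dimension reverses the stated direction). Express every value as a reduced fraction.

d5 = -16
d6 = 35/2
d7 = -32
d8 = 35
d9 = 12
d10 = -41/5
d11 = -32
endpoint = (-27/2, 107/2)

Apply edit: d2 := 5
  d5 = 4 - d2*3 - d4/2 = -16
  d6 = d1 - d3/5 = 35/2
  d7 = d5*2 = -32
  d8 = d6*2 = 35
  d9 = d1/2 + 8 - 5 = 12
  d10 = d5/5 - d4/2 = -41/5
  d11 = d5*2 = -32
Walk from origin (0, 0):
  seg 1: down by d4 = 10 → (0, -10)
  seg 2: up by d3 = 5/2 → (0, -15/2)
  seg 3: up by d8 = 35 → (0, 55/2)
  seg 4: up by d4 = 10 → (0, 75/2)
  seg 5: right by d3 = 5/2 → (5/2, 75/2)
  seg 6: down by d5 = -16 → (5/2, 107/2)
  seg 7: right by d5 = -16 → (-27/2, 107/2)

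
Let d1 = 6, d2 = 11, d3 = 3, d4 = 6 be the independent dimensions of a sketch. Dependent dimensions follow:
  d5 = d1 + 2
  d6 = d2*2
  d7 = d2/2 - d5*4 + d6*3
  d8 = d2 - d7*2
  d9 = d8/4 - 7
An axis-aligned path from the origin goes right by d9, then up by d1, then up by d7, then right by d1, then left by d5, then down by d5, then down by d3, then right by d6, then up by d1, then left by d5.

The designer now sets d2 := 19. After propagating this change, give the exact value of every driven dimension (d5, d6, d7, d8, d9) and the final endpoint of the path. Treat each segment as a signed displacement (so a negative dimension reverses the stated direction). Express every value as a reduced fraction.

d5 = 8
d6 = 38
d7 = 183/2
d8 = -164
d9 = -48
endpoint = (-20, 185/2)

Apply edit: d2 := 19
  d5 = d1 + 2 = 8
  d6 = d2*2 = 38
  d7 = d2/2 - d5*4 + d6*3 = 183/2
  d8 = d2 - d7*2 = -164
  d9 = d8/4 - 7 = -48
Walk from origin (0, 0):
  seg 1: right by d9 = -48 → (-48, 0)
  seg 2: up by d1 = 6 → (-48, 6)
  seg 3: up by d7 = 183/2 → (-48, 195/2)
  seg 4: right by d1 = 6 → (-42, 195/2)
  seg 5: left by d5 = 8 → (-50, 195/2)
  seg 6: down by d5 = 8 → (-50, 179/2)
  seg 7: down by d3 = 3 → (-50, 173/2)
  seg 8: right by d6 = 38 → (-12, 173/2)
  seg 9: up by d1 = 6 → (-12, 185/2)
  seg 10: left by d5 = 8 → (-20, 185/2)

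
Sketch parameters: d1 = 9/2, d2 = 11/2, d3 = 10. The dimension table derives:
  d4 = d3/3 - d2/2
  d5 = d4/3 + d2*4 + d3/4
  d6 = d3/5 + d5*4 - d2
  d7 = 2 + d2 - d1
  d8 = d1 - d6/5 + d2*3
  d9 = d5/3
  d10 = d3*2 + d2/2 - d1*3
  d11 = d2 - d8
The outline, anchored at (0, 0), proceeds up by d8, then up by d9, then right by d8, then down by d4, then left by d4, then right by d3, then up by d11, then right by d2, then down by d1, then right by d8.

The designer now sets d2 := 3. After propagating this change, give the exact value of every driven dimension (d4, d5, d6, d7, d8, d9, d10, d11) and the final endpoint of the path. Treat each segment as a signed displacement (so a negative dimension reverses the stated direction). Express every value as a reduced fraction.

Apply edit: d2 := 3
  d4 = d3/3 - d2/2 = 11/6
  d5 = d4/3 + d2*4 + d3/4 = 136/9
  d6 = d3/5 + d5*4 - d2 = 535/9
  d7 = 2 + d2 - d1 = 1/2
  d8 = d1 - d6/5 + d2*3 = 29/18
  d9 = d5/3 = 136/27
  d10 = d3*2 + d2/2 - d1*3 = 8
  d11 = d2 - d8 = 25/18
Walk from origin (0, 0):
  seg 1: up by d8 = 29/18 → (0, 29/18)
  seg 2: up by d9 = 136/27 → (0, 359/54)
  seg 3: right by d8 = 29/18 → (29/18, 359/54)
  seg 4: down by d4 = 11/6 → (29/18, 130/27)
  seg 5: left by d4 = 11/6 → (-2/9, 130/27)
  seg 6: right by d3 = 10 → (88/9, 130/27)
  seg 7: up by d11 = 25/18 → (88/9, 335/54)
  seg 8: right by d2 = 3 → (115/9, 335/54)
  seg 9: down by d1 = 9/2 → (115/9, 46/27)
  seg 10: right by d8 = 29/18 → (259/18, 46/27)

d4 = 11/6
d5 = 136/9
d6 = 535/9
d7 = 1/2
d8 = 29/18
d9 = 136/27
d10 = 8
d11 = 25/18
endpoint = (259/18, 46/27)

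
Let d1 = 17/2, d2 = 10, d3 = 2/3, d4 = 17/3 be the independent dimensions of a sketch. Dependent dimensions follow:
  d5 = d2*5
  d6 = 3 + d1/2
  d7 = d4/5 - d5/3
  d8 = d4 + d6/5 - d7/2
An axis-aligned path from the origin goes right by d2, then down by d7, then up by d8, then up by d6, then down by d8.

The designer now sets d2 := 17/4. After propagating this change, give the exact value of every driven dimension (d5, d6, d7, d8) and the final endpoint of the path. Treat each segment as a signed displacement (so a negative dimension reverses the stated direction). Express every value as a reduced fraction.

d5 = 85/4
d6 = 29/4
d7 = -119/20
d8 = 1211/120
endpoint = (17/4, 66/5)

Apply edit: d2 := 17/4
  d5 = d2*5 = 85/4
  d6 = 3 + d1/2 = 29/4
  d7 = d4/5 - d5/3 = -119/20
  d8 = d4 + d6/5 - d7/2 = 1211/120
Walk from origin (0, 0):
  seg 1: right by d2 = 17/4 → (17/4, 0)
  seg 2: down by d7 = -119/20 → (17/4, 119/20)
  seg 3: up by d8 = 1211/120 → (17/4, 385/24)
  seg 4: up by d6 = 29/4 → (17/4, 559/24)
  seg 5: down by d8 = 1211/120 → (17/4, 66/5)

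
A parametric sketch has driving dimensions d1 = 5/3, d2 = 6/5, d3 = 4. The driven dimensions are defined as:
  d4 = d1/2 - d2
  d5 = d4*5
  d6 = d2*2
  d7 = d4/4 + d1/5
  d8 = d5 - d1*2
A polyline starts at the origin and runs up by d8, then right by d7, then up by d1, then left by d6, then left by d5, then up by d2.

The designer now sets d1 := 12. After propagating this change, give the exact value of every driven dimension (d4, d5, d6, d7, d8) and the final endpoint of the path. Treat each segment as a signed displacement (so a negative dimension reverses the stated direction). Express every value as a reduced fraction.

d4 = 24/5
d5 = 24
d6 = 12/5
d7 = 18/5
d8 = 0
endpoint = (-114/5, 66/5)

Apply edit: d1 := 12
  d4 = d1/2 - d2 = 24/5
  d5 = d4*5 = 24
  d6 = d2*2 = 12/5
  d7 = d4/4 + d1/5 = 18/5
  d8 = d5 - d1*2 = 0
Walk from origin (0, 0):
  seg 1: up by d8 = 0 → (0, 0)
  seg 2: right by d7 = 18/5 → (18/5, 0)
  seg 3: up by d1 = 12 → (18/5, 12)
  seg 4: left by d6 = 12/5 → (6/5, 12)
  seg 5: left by d5 = 24 → (-114/5, 12)
  seg 6: up by d2 = 6/5 → (-114/5, 66/5)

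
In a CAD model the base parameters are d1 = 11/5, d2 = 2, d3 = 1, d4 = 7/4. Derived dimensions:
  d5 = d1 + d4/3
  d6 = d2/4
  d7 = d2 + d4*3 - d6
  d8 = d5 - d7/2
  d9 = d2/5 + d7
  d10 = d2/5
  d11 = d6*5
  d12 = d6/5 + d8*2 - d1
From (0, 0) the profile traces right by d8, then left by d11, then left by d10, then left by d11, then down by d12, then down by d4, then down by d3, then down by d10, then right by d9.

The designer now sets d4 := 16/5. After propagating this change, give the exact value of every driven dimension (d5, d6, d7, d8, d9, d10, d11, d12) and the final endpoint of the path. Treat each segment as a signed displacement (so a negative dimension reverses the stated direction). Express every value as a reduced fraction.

Apply edit: d4 := 16/5
  d5 = d1 + d4/3 = 49/15
  d6 = d2/4 = 1/2
  d7 = d2 + d4*3 - d6 = 111/10
  d8 = d5 - d7/2 = -137/60
  d9 = d2/5 + d7 = 23/2
  d10 = d2/5 = 2/5
  d11 = d6*5 = 5/2
  d12 = d6/5 + d8*2 - d1 = -20/3
Walk from origin (0, 0):
  seg 1: right by d8 = -137/60 → (-137/60, 0)
  seg 2: left by d11 = 5/2 → (-287/60, 0)
  seg 3: left by d10 = 2/5 → (-311/60, 0)
  seg 4: left by d11 = 5/2 → (-461/60, 0)
  seg 5: down by d12 = -20/3 → (-461/60, 20/3)
  seg 6: down by d4 = 16/5 → (-461/60, 52/15)
  seg 7: down by d3 = 1 → (-461/60, 37/15)
  seg 8: down by d10 = 2/5 → (-461/60, 31/15)
  seg 9: right by d9 = 23/2 → (229/60, 31/15)

d5 = 49/15
d6 = 1/2
d7 = 111/10
d8 = -137/60
d9 = 23/2
d10 = 2/5
d11 = 5/2
d12 = -20/3
endpoint = (229/60, 31/15)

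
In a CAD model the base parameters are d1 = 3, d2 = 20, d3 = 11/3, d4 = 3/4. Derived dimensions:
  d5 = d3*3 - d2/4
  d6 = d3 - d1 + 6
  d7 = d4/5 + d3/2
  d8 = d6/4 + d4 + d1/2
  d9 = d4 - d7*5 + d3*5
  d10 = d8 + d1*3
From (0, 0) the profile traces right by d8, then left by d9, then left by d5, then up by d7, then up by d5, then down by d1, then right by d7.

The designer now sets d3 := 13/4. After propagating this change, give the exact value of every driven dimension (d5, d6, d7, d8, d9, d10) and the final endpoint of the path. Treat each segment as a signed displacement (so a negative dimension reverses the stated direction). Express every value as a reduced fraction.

Apply edit: d3 := 13/4
  d5 = d3*3 - d2/4 = 19/4
  d6 = d3 - d1 + 6 = 25/4
  d7 = d4/5 + d3/2 = 71/40
  d8 = d6/4 + d4 + d1/2 = 61/16
  d9 = d4 - d7*5 + d3*5 = 65/8
  d10 = d8 + d1*3 = 205/16
Walk from origin (0, 0):
  seg 1: right by d8 = 61/16 → (61/16, 0)
  seg 2: left by d9 = 65/8 → (-69/16, 0)
  seg 3: left by d5 = 19/4 → (-145/16, 0)
  seg 4: up by d7 = 71/40 → (-145/16, 71/40)
  seg 5: up by d5 = 19/4 → (-145/16, 261/40)
  seg 6: down by d1 = 3 → (-145/16, 141/40)
  seg 7: right by d7 = 71/40 → (-583/80, 141/40)

d5 = 19/4
d6 = 25/4
d7 = 71/40
d8 = 61/16
d9 = 65/8
d10 = 205/16
endpoint = (-583/80, 141/40)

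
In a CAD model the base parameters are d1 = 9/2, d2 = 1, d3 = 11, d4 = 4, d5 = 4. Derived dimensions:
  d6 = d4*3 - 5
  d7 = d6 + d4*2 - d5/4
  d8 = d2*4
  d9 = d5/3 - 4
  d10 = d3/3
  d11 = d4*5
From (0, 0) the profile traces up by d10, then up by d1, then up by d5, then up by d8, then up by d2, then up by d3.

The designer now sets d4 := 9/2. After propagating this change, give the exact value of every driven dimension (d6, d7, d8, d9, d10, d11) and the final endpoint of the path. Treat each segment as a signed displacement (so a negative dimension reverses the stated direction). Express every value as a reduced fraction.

Apply edit: d4 := 9/2
  d6 = d4*3 - 5 = 17/2
  d7 = d6 + d4*2 - d5/4 = 33/2
  d8 = d2*4 = 4
  d9 = d5/3 - 4 = -8/3
  d10 = d3/3 = 11/3
  d11 = d4*5 = 45/2
Walk from origin (0, 0):
  seg 1: up by d10 = 11/3 → (0, 11/3)
  seg 2: up by d1 = 9/2 → (0, 49/6)
  seg 3: up by d5 = 4 → (0, 73/6)
  seg 4: up by d8 = 4 → (0, 97/6)
  seg 5: up by d2 = 1 → (0, 103/6)
  seg 6: up by d3 = 11 → (0, 169/6)

d6 = 17/2
d7 = 33/2
d8 = 4
d9 = -8/3
d10 = 11/3
d11 = 45/2
endpoint = (0, 169/6)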